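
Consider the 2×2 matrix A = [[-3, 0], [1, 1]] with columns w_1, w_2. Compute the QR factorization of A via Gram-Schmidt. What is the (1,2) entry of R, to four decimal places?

r_{12} = 0.3162

w_1 = (-3, 1); ‖w_1‖ = 3.1623, so e_1 = (-0.9487, 0.3162).
r_{12} = e_1·w_2 = 0.3162.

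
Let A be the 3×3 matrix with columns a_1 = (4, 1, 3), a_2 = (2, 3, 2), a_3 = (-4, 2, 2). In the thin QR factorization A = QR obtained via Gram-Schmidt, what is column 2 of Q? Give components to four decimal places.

e_2 = (-0.2537, 0.9672, 0.0159)

e_1 = a_1/‖a_1‖ = (4, 1, 3)/5.0990 = (0.7845, 0.1961, 0.5883).
r_{12} = e_1·a_2 = 3.3340.
u_2 = a_2 − 3.3340·e_1 = (-0.6154, 2.3462, 0.0385).
‖u_2‖ = 2.4258, so e_2 = (-0.2537, 0.9672, 0.0159).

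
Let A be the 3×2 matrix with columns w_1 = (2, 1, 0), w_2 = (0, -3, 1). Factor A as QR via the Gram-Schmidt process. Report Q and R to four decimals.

Q = [[0.8944, 0.4191], [0.4472, -0.8381], [0.0000, 0.3492]], R = [[2.2361, -1.3416], [0.0000, 2.8636]]

w_1 = (2, 1, 0); ‖w_1‖ = 2.2361, so q_1 = (0.8944, 0.4472, 0.0000).
q_1·w_2 = 0.8944·0 + 0.4472·(-3) + 0.0000·1 = -1.3416.
u_2 = w_2 + 1.3416·q_1 = (1.2000, -2.4000, 1.0000).
‖u_2‖ = 2.8636, so q_2 = (0.4191, -0.8381, 0.3492).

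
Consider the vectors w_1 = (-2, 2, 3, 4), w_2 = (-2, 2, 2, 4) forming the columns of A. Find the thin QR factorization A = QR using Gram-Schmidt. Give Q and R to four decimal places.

w_1 = (-2, 2, 3, 4); ‖w_1‖ = 5.7446, so q_1 = (-0.3482, 0.3482, 0.5222, 0.6963).
q_1·w_2 = (-0.3482)·(-2) + 0.3482·2 + 0.5222·2 + 0.6963·4 = 5.2223.
u_2 = w_2 − 5.2223·q_1 = (-0.1818, 0.1818, -0.7273, 0.3636).
‖u_2‖ = 0.8528, so q_2 = (-0.2132, 0.2132, -0.8528, 0.4264).

Q = [[-0.3482, -0.2132], [0.3482, 0.2132], [0.5222, -0.8528], [0.6963, 0.4264]], R = [[5.7446, 5.2223], [0.0000, 0.8528]]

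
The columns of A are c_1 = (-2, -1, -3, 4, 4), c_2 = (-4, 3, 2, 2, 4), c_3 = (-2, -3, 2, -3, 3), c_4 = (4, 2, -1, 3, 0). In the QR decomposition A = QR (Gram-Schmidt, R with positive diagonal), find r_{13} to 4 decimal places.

r_{13} = 0.1474

c_1 = (-2, -1, -3, 4, 4); ‖c_1‖ = 6.7823, so q_1 = (-0.2949, -0.1474, -0.4423, 0.5898, 0.5898).
r_{13} = q_1·c_3 = 0.1474.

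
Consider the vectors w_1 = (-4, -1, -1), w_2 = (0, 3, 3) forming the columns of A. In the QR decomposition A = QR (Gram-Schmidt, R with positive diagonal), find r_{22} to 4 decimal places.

r_{22} = 4.0000

w_1 = (-4, -1, -1); ‖w_1‖ = 4.2426, so e_1 = (-0.9428, -0.2357, -0.2357).
e_1·w_2 = (-0.9428)·0 + (-0.2357)·3 + (-0.2357)·3 = -1.4142.
u_2 = w_2 + 1.4142·e_1 = (-1.3333, 2.6667, 2.6667).
r_{22} = ‖u_2‖ = 4.0000.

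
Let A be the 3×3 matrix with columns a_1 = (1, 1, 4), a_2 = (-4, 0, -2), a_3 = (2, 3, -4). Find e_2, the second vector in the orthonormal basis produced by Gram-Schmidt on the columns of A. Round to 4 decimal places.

e_2 = (-0.9623, 0.1925, 0.1925)

a_1 = (1, 1, 4); ‖a_1‖ = 4.2426, so e_1 = (0.2357, 0.2357, 0.9428).
e_1·a_2 = 0.2357·(-4) + 0.2357·0 + 0.9428·(-2) = -2.8284.
u_2 = a_2 + 2.8284·e_1 = (-3.3333, 0.6667, 0.6667).
‖u_2‖ = 3.4641, so e_2 = (-0.9623, 0.1925, 0.1925).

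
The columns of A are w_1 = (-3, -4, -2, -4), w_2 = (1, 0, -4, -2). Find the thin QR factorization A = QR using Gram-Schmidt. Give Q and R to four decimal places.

w_1 = (-3, -4, -2, -4); ‖w_1‖ = 6.7082, so q_1 = (-0.4472, -0.5963, -0.2981, -0.5963).
q_1·w_2 = (-0.4472)·1 + (-0.5963)·0 + (-0.2981)·(-4) + (-0.5963)·(-2) = 1.9379.
u_2 = w_2 − 1.9379·q_1 = (1.8667, 1.1556, -3.4222, -0.8444).
‖u_2‖ = 4.1526, so q_2 = (0.4495, 0.2783, -0.8241, -0.2034).

Q = [[-0.4472, 0.4495], [-0.5963, 0.2783], [-0.2981, -0.8241], [-0.5963, -0.2034]], R = [[6.7082, 1.9379], [0.0000, 4.1526]]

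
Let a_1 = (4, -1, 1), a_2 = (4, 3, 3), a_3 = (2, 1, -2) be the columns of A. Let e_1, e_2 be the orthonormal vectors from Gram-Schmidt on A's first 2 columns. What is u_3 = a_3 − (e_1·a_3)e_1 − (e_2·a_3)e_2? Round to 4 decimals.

u_3 = (0.8764, 1.1685, -2.3371)

e_1 = a_1/‖a_1‖ = (4, -1, 1)/4.2426 = (0.9428, -0.2357, 0.2357).
r_{12} = e_1·a_2 = 3.7712.
u_2 = a_2 − 3.7712·e_1 = (0.4444, 3.8889, 2.1111).
‖u_2‖ = 4.4472, so e_2 = (0.0999, 0.8745, 0.4747).
r_{13} = e_1·a_3 = 1.1785; r_{23} = e_2·a_3 = 0.1249.
u_3 = a_3 − 1.1785·e_1 − 0.1249·e_2 = (0.8764, 1.1685, -2.3371).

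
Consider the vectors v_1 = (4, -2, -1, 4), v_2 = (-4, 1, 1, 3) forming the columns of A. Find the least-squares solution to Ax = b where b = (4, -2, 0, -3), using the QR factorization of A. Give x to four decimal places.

v_1 = (4, -2, -1, 4); ‖v_1‖ = 6.0828, so e_1 = (0.6576, -0.3288, -0.1644, 0.6576).
e_1·v_2 = 0.6576·(-4) + (-0.3288)·1 + (-0.1644)·1 + 0.6576·3 = -1.1508.
u_2 = v_2 + 1.1508·e_1 = (-3.2432, 0.6216, 0.8108, 3.7568).
‖u_2‖ = 5.0671, so e_2 = (-0.6401, 0.1227, 0.1600, 0.7414).
Qᵀb = (1.3152, -5.0298).
Back-substitute: x_2 = -5.0298/5.0671 = -0.9926.
x_1 = (1.3152 + 1.1508·(-0.9926))/6.0828 = 0.0284.

x = (0.0284, -0.9926)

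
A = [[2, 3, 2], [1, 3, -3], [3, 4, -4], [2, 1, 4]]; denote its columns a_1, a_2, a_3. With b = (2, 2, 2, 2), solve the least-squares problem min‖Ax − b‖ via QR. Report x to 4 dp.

x = (0.1333, 0.6133, 0.1689)

a_1 = (2, 1, 3, 2); ‖a_1‖ = 4.2426, so e_1 = (0.4714, 0.2357, 0.7071, 0.4714).
e_1·a_2 = 0.4714·3 + 0.2357·3 + 0.7071·4 + 0.4714·1 = 5.4212.
u_2 = a_2 − 5.4212·e_1 = (0.4444, 1.7222, 0.1667, -1.5556).
‖u_2‖ = 2.3688, so e_2 = (0.1876, 0.7271, 0.0704, -0.6567).
e_1·a_3 = 0.4714·2 + 0.2357·(-3) + 0.7071·(-4) + 0.4714·4 = -0.7071; e_2·a_3 = 0.1876·2 + 0.7271·(-3) + 0.0704·(-4) + (-0.6567)·4 = -4.7141.
u_3 = a_3 + 0.7071·e_1 + 4.7141·e_2 = (3.2178, 0.5941, -3.1683, 1.2376).
‖u_3‖ = 4.7199, so e_3 = (0.6818, 0.1259, -0.6713, 0.2622).
Qᵀb = (3.7712, 0.6567, 0.7971).
Back-substitute: x_3 = 0.7971/4.7199 = 0.1689.
x_2 = (0.6567 + 4.7141·0.1689)/2.3688 = 0.6133.
x_1 = (3.7712 − 5.4212·0.6133 + 0.7071·0.1689)/4.2426 = 0.1333.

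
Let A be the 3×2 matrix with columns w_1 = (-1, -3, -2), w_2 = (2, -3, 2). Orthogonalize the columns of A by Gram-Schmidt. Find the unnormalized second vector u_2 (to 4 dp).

u_2 = (2.2143, -2.3571, 2.4286)

q_1 = w_1/‖w_1‖ = (-1, -3, -2)/3.7417 = (-0.2673, -0.8018, -0.5345).
r_{12} = q_1·w_2 = 0.8018.
u_2 = w_2 − 0.8018·q_1 = (2.2143, -2.3571, 2.4286).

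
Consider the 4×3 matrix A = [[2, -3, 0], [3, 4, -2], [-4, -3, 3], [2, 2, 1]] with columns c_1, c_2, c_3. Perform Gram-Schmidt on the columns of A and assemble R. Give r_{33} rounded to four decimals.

c_1 = (2, 3, -4, 2); ‖c_1‖ = 5.7446, so e_1 = (0.3482, 0.5222, -0.6963, 0.3482).
e_1·c_2 = 0.3482·(-3) + 0.5222·4 + (-0.6963)·(-3) + 0.3482·2 = 3.8297.
u_2 = c_2 − 3.8297·e_1 = (-4.3333, 2.0000, -0.3333, 0.6667).
‖u_2‖ = 4.8305, so e_2 = (-0.8971, 0.4140, -0.0690, 0.1380).
e_1·c_3 = 0.3482·0 + 0.5222·(-2) + (-0.6963)·3 + 0.3482·1 = -2.7852; e_2·c_3 = (-0.8971)·0 + 0.4140·(-2) + (-0.0690)·3 + 0.1380·1 = -0.8971.
u_3 = c_3 + 2.7852·e_1 + 0.8971·e_2 = (0.1649, -0.1740, 0.9987, 2.0935).
r_{33} = ‖u_3‖ = 2.3319.

r_{33} = 2.3319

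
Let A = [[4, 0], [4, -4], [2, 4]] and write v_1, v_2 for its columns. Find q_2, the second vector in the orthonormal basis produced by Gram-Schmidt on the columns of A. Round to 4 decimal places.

v_1 = (4, 4, 2); ‖v_1‖ = 6.0000, so q_1 = (0.6667, 0.6667, 0.3333).
q_1·v_2 = 0.6667·0 + 0.6667·(-4) + 0.3333·4 = -1.3333.
u_2 = v_2 + 1.3333·q_1 = (0.8889, -3.1111, 4.4444).
‖u_2‖ = 5.4975, so q_2 = (0.1617, -0.5659, 0.8085).

q_2 = (0.1617, -0.5659, 0.8085)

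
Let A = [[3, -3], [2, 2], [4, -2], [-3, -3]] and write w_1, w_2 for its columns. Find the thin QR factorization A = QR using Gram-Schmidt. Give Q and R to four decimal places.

w_1 = (3, 2, 4, -3); ‖w_1‖ = 6.1644, so e_1 = (0.4867, 0.3244, 0.6489, -0.4867).
e_1·w_2 = 0.4867·(-3) + 0.3244·2 + 0.6489·(-2) + (-0.4867)·(-3) = -0.6489.
u_2 = w_2 + 0.6489·e_1 = (-2.6842, 2.2105, -1.5789, -3.3158).
‖u_2‖ = 5.0576, so e_2 = (-0.5307, 0.4371, -0.3122, -0.6556).

Q = [[0.4867, -0.5307], [0.3244, 0.4371], [0.6489, -0.3122], [-0.4867, -0.6556]], R = [[6.1644, -0.6489], [0.0000, 5.0576]]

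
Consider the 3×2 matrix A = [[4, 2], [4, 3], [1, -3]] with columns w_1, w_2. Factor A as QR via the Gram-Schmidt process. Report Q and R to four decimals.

Q = [[0.6963, -0.0167], [0.6963, 0.2581], [0.1741, -0.9660]], R = [[5.7446, 2.9593], [0.0000, 3.6390]]

w_1 = (4, 4, 1); ‖w_1‖ = 5.7446, so e_1 = (0.6963, 0.6963, 0.1741).
e_1·w_2 = 0.6963·2 + 0.6963·3 + 0.1741·(-3) = 2.9593.
u_2 = w_2 − 2.9593·e_1 = (-0.0606, 0.9394, -3.5152).
‖u_2‖ = 3.6390, so e_2 = (-0.0167, 0.2581, -0.9660).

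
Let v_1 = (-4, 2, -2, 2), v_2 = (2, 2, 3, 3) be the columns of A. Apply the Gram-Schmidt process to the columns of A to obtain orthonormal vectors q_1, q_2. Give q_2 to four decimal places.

q_2 = (0.2833, 0.4533, 0.5383, 0.6516)

q_1 = v_1/‖v_1‖ = (-4, 2, -2, 2)/5.2915 = (-0.7559, 0.3780, -0.3780, 0.3780).
r_{12} = q_1·v_2 = -0.7559.
u_2 = v_2 + 0.7559·q_1 = (1.4286, 2.2857, 2.7143, 3.2857).
‖u_2‖ = 5.0427, so q_2 = (0.2833, 0.4533, 0.5383, 0.6516).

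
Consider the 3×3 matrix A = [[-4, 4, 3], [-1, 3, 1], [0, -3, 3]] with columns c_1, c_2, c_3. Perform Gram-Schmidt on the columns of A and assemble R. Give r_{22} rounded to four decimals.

q_1 = c_1/‖c_1‖ = (-4, -1, 0)/4.1231 = (-0.9701, -0.2425, 0.0000).
r_{12} = q_1·c_2 = -4.6082.
u_2 = c_2 + 4.6082·q_1 = (-0.4706, 1.8824, -3.0000).
r_{22} = ‖u_2‖ = 3.5728.

r_{22} = 3.5728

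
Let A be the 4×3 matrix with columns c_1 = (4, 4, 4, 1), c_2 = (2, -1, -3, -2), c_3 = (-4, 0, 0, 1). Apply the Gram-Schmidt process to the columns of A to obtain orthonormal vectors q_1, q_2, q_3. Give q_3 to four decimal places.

q_3 = (-0.3590, 0.8194, -0.4292, -0.1249)

c_1 = (4, 4, 4, 1); ‖c_1‖ = 7.0000, so q_1 = (0.5714, 0.5714, 0.5714, 0.1429).
q_1·c_2 = 0.5714·2 + 0.5714·(-1) + 0.5714·(-3) + 0.1429·(-2) = -1.4286.
u_2 = c_2 + 1.4286·q_1 = (2.8163, -0.1837, -2.1837, -1.7959).
‖u_2‖ = 3.9949, so q_2 = (0.7050, -0.0460, -0.5466, -0.4496).
q_1·c_3 = 0.5714·(-4) + 0.5714·0 + 0.5714·0 + 0.1429·1 = -2.1429; q_2·c_3 = 0.7050·(-4) + (-0.0460)·0 + (-0.5466)·0 + (-0.4496)·1 = -3.2695.
u_3 = c_3 + 2.1429·q_1 + 3.2695·q_2 = (-0.4706, 1.0742, -0.5627, -0.1637).
‖u_3‖ = 1.3110, so q_3 = (-0.3590, 0.8194, -0.4292, -0.1249).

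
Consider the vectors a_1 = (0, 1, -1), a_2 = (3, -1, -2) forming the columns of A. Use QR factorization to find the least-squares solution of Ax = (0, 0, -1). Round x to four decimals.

x = (0.4444, 0.1111)

a_1 = (0, 1, -1); ‖a_1‖ = 1.4142, so e_1 = (0.0000, 0.7071, -0.7071).
e_1·a_2 = 0.0000·3 + 0.7071·(-1) + (-0.7071)·(-2) = 0.7071.
u_2 = a_2 − 0.7071·e_1 = (3.0000, -1.5000, -1.5000).
‖u_2‖ = 3.6742, so e_2 = (0.8165, -0.4082, -0.4082).
Qᵀb = (0.7071, 0.4082).
Back-substitute: x_2 = 0.4082/3.6742 = 0.1111.
x_1 = (0.7071 − 0.7071·0.1111)/1.4142 = 0.4444.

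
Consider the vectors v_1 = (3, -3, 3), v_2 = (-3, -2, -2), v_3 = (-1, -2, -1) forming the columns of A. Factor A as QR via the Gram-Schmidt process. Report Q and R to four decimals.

Q = [[0.5774, -0.5345, 0.6172], [-0.5774, -0.8018, -0.1543], [0.5774, -0.2673, -0.7715]], R = [[5.1962, -1.7321, 0.0000], [0.0000, 3.7417, 2.4054], [0.0000, 0.0000, 0.4629]]

v_1 = (3, -3, 3); ‖v_1‖ = 5.1962, so e_1 = (0.5774, -0.5774, 0.5774).
e_1·v_2 = 0.5774·(-3) + (-0.5774)·(-2) + 0.5774·(-2) = -1.7321.
u_2 = v_2 + 1.7321·e_1 = (-2.0000, -3.0000, -1.0000).
‖u_2‖ = 3.7417, so e_2 = (-0.5345, -0.8018, -0.2673).
e_1·v_3 = 0.5774·(-1) + (-0.5774)·(-2) + 0.5774·(-1) = 0.0000; e_2·v_3 = (-0.5345)·(-1) + (-0.8018)·(-2) + (-0.2673)·(-1) = 2.4054.
u_3 = v_3 + 0.0000·e_1 − 2.4054·e_2 = (0.2857, -0.0714, -0.3571).
‖u_3‖ = 0.4629, so e_3 = (0.6172, -0.1543, -0.7715).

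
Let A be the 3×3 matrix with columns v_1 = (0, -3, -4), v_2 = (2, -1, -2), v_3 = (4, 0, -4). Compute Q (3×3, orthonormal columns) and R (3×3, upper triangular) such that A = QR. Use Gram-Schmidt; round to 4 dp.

Q = [[0.0000, 0.9806, -0.1961], [-0.6000, 0.1569, 0.7845], [-0.8000, -0.1177, -0.5883]], R = [[5.0000, 2.2000, 3.2000], [0.0000, 2.0396, 4.3930], [0.0000, 0.0000, 1.5689]]

e_1 = v_1/‖v_1‖ = (0, -3, -4)/5.0000 = (0.0000, -0.6000, -0.8000).
r_{12} = e_1·v_2 = 2.2000.
u_2 = v_2 − 2.2000·e_1 = (2.0000, 0.3200, -0.2400).
‖u_2‖ = 2.0396, so e_2 = (0.9806, 0.1569, -0.1177).
r_{13} = e_1·v_3 = 3.2000; r_{23} = e_2·v_3 = 4.3930.
u_3 = v_3 − 3.2000·e_1 − 4.3930·e_2 = (-0.3077, 1.2308, -0.9231).
‖u_3‖ = 1.5689, so e_3 = (-0.1961, 0.7845, -0.5883).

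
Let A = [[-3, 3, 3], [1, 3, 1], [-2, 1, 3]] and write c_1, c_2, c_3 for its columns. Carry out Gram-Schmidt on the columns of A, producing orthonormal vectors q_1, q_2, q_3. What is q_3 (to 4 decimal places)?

q_3 = (-0.4925, 0.2111, 0.8443)

q_1 = c_1/‖c_1‖ = (-3, 1, -2)/3.7417 = (-0.8018, 0.2673, -0.5345).
r_{12} = q_1·c_2 = -2.1381.
u_2 = c_2 + 2.1381·q_1 = (1.2857, 3.5714, -0.1429).
‖u_2‖ = 3.7985, so q_2 = (0.3385, 0.9402, -0.0376).
r_{13} = q_1·c_3 = -3.7417; r_{23} = q_2·c_3 = 1.8428.
u_3 = c_3 + 3.7417·q_1 − 1.8428·q_2 = (-0.6238, 0.2673, 1.0693).
‖u_3‖ = 1.2665, so q_3 = (-0.4925, 0.2111, 0.8443).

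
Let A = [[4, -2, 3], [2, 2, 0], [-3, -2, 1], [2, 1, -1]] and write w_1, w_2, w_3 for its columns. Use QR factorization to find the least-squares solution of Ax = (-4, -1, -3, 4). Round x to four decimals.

x = (0.8765, -1.4321, -3.4568)

w_1 = (4, 2, -3, 2); ‖w_1‖ = 5.7446, so q_1 = (0.6963, 0.3482, -0.5222, 0.3482).
q_1·w_2 = 0.6963·(-2) + 0.3482·2 + (-0.5222)·(-2) + 0.3482·1 = 0.6963.
u_2 = w_2 − 0.6963·q_1 = (-2.4848, 1.7576, -1.6364, 0.7576).
‖u_2‖ = 3.5377, so q_2 = (-0.7024, 0.4968, -0.4626, 0.2141).
q_1·w_3 = 0.6963·3 + 0.3482·0 + (-0.5222)·1 + 0.3482·(-1) = 1.2185; q_2·w_3 = (-0.7024)·3 + 0.4968·0 + (-0.4626)·1 + 0.2141·(-1) = -2.7839.
u_3 = w_3 − 1.2185·q_1 + 2.7839·q_2 = (0.1961, 0.9588, 0.3487, -0.8281).
‖u_3‖ = 1.3286, so q_3 = (0.1476, 0.7217, 0.2624, -0.6233).
Qᵀb = (-0.1741, 4.5570, -4.5926).
Back-substitute: x_3 = -4.5926/1.3286 = -3.4568.
x_2 = (4.5570 + 2.7839·(-3.4568))/3.5377 = -1.4321.
x_1 = (-0.1741 − 0.6963·(-1.4321) − 1.2185·(-3.4568))/5.7446 = 0.8765.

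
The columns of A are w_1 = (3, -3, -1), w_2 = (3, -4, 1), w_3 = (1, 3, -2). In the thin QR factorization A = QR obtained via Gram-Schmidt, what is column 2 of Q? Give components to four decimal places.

w_1 = (3, -3, -1); ‖w_1‖ = 4.3589, so e_1 = (0.6882, -0.6882, -0.2294).
e_1·w_2 = 0.6882·3 + (-0.6882)·(-4) + (-0.2294)·1 = 4.5883.
u_2 = w_2 − 4.5883·e_1 = (-0.1579, -0.8421, 2.0526).
‖u_2‖ = 2.2243, so e_2 = (-0.0710, -0.3786, 0.9228).

e_2 = (-0.0710, -0.3786, 0.9228)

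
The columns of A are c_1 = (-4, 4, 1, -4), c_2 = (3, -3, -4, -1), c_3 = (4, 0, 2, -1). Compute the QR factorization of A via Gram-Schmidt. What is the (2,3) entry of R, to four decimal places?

c_1 = (-4, 4, 1, -4); ‖c_1‖ = 7.0000, so q_1 = (-0.5714, 0.5714, 0.1429, -0.5714).
q_1·c_2 = (-0.5714)·3 + 0.5714·(-3) + 0.1429·(-4) + (-0.5714)·(-1) = -3.4286.
u_2 = c_2 + 3.4286·q_1 = (1.0408, -1.0408, -3.5102, -2.9592).
‖u_2‖ = 4.8213, so q_2 = (0.2159, -0.2159, -0.7281, -0.6138).
r_{23} = q_2·c_3 = 0.0212.

r_{23} = 0.0212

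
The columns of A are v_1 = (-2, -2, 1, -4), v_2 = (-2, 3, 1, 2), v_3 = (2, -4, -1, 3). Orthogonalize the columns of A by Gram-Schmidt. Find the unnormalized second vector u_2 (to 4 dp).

u_2 = (-2.7200, 2.2800, 1.3600, 0.5600)

v_1 = (-2, -2, 1, -4); ‖v_1‖ = 5.0000, so q_1 = (-0.4000, -0.4000, 0.2000, -0.8000).
q_1·v_2 = (-0.4000)·(-2) + (-0.4000)·3 + 0.2000·1 + (-0.8000)·2 = -1.8000.
u_2 = v_2 + 1.8000·q_1 = (-2.7200, 2.2800, 1.3600, 0.5600).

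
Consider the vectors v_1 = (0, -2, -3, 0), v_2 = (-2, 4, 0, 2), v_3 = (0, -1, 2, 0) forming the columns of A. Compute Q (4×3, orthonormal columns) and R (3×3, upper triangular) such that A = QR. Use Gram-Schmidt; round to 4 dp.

Q = [[0.0000, -0.4579, -0.5388], [-0.5547, 0.6340, -0.5388], [-0.8321, -0.4227, 0.3592], [0.0000, 0.4579, 0.5388]], R = [[3.6056, -2.2188, -1.1094], [0.0000, 4.3677, -1.4794], [0.0000, 0.0000, 1.2572]]

e_1 = v_1/‖v_1‖ = (0, -2, -3, 0)/3.6056 = (0.0000, -0.5547, -0.8321, 0.0000).
r_{12} = e_1·v_2 = -2.2188.
u_2 = v_2 + 2.2188·e_1 = (-2.0000, 2.7692, -1.8462, 2.0000).
‖u_2‖ = 4.3677, so e_2 = (-0.4579, 0.6340, -0.4227, 0.4579).
r_{13} = e_1·v_3 = -1.1094; r_{23} = e_2·v_3 = -1.4794.
u_3 = v_3 + 1.1094·e_1 + 1.4794·e_2 = (-0.6774, -0.6774, 0.4516, 0.6774).
‖u_3‖ = 1.2572, so e_3 = (-0.5388, -0.5388, 0.3592, 0.5388).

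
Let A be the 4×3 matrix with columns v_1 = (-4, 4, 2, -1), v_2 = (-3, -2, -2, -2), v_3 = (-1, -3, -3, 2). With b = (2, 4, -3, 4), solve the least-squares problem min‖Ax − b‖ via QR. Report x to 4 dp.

v_1 = (-4, 4, 2, -1); ‖v_1‖ = 6.0828, so q_1 = (-0.6576, 0.6576, 0.3288, -0.1644).
q_1·v_2 = (-0.6576)·(-3) + 0.6576·(-2) + 0.3288·(-2) + (-0.1644)·(-2) = 0.3288.
u_2 = v_2 − 0.3288·q_1 = (-2.7838, -2.2162, -2.1081, -1.9459).
‖u_2‖ = 4.5708, so q_2 = (-0.6090, -0.4849, -0.4612, -0.4257).
q_1·v_3 = (-0.6576)·(-1) + 0.6576·(-3) + 0.3288·(-3) + (-0.1644)·2 = -2.6304; q_2·v_3 = (-0.6090)·(-1) + (-0.4849)·(-3) + (-0.4612)·(-3) + (-0.4257)·2 = 2.5958.
u_3 = v_3 + 2.6304·q_1 − 2.5958·q_2 = (-1.1488, -0.0116, -0.9379, 2.6727).
‖u_3‖ = 3.0566, so q_3 = (-0.3758, -0.0038, -0.3068, 0.8744).
Qᵀb = (-0.3288, -3.4769, 3.6512).
Back-substitute: x_3 = 3.6512/3.0566 = 1.1945.
x_2 = (-3.4769 − 2.5958·1.1945)/4.5708 = -1.4391.
x_1 = (-0.3288 − 0.3288·(-1.4391) + 2.6304·1.1945)/6.0828 = 0.5403.

x = (0.5403, -1.4391, 1.1945)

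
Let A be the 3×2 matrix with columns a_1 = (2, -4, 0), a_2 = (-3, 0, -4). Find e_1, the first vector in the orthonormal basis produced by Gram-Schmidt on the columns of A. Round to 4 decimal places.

e_1 = (0.4472, -0.8944, 0.0000)

e_1 = a_1/‖a_1‖ = (2, -4, 0)/4.4721 = (0.4472, -0.8944, 0.0000).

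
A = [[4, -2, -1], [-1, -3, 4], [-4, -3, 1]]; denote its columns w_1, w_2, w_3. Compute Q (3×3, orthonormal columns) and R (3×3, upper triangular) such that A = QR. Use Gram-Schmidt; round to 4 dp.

Q = [[0.6963, -0.6289, -0.3459], [-0.1741, -0.6155, 0.7687], [-0.6963, -0.4750, -0.5381]], R = [[5.7446, 1.2185, -2.0889], [0.0000, 4.5294, -2.3082], [0.0000, 0.0000, 2.8825]]

w_1 = (4, -1, -4); ‖w_1‖ = 5.7446, so q_1 = (0.6963, -0.1741, -0.6963).
q_1·w_2 = 0.6963·(-2) + (-0.1741)·(-3) + (-0.6963)·(-3) = 1.2185.
u_2 = w_2 − 1.2185·q_1 = (-2.8485, -2.7879, -2.1515).
‖u_2‖ = 4.5294, so q_2 = (-0.6289, -0.6155, -0.4750).
q_1·w_3 = 0.6963·(-1) + (-0.1741)·4 + (-0.6963)·1 = -2.0889; q_2·w_3 = (-0.6289)·(-1) + (-0.6155)·4 + (-0.4750)·1 = -2.3082.
u_3 = w_3 + 2.0889·q_1 + 2.3082·q_2 = (-0.9970, 2.2157, -1.5510).
‖u_3‖ = 2.8825, so q_3 = (-0.3459, 0.7687, -0.5381).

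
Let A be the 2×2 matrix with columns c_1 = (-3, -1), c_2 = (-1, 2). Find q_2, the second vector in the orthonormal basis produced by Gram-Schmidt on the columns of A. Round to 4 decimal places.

c_1 = (-3, -1); ‖c_1‖ = 3.1623, so q_1 = (-0.9487, -0.3162).
q_1·c_2 = (-0.9487)·(-1) + (-0.3162)·2 = 0.3162.
u_2 = c_2 − 0.3162·q_1 = (-0.7000, 2.1000).
‖u_2‖ = 2.2136, so q_2 = (-0.3162, 0.9487).

q_2 = (-0.3162, 0.9487)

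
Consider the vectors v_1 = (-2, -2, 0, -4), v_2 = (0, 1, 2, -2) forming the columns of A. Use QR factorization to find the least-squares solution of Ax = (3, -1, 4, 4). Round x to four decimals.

x = (-0.9667, 0.5333)

v_1 = (-2, -2, 0, -4); ‖v_1‖ = 4.8990, so e_1 = (-0.4082, -0.4082, 0.0000, -0.8165).
e_1·v_2 = (-0.4082)·0 + (-0.4082)·1 + 0.0000·2 + (-0.8165)·(-2) = 1.2247.
u_2 = v_2 − 1.2247·e_1 = (0.5000, 1.5000, 2.0000, -1.0000).
‖u_2‖ = 2.7386, so e_2 = (0.1826, 0.5477, 0.7303, -0.3651).
Qᵀb = (-4.0825, 1.4606).
Back-substitute: x_2 = 1.4606/2.7386 = 0.5333.
x_1 = (-4.0825 − 1.2247·0.5333)/4.8990 = -0.9667.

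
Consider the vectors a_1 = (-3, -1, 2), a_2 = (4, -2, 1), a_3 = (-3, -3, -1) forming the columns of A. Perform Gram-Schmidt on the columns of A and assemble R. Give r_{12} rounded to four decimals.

a_1 = (-3, -1, 2); ‖a_1‖ = 3.7417, so e_1 = (-0.8018, -0.2673, 0.5345).
r_{12} = e_1·a_2 = -2.1381.

r_{12} = -2.1381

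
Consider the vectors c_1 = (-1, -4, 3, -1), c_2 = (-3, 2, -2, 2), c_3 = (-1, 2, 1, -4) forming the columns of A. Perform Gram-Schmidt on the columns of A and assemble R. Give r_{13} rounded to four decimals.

r_{13} = 0.0000

c_1 = (-1, -4, 3, -1); ‖c_1‖ = 5.1962, so q_1 = (-0.1925, -0.7698, 0.5774, -0.1925).
r_{13} = q_1·c_3 = 0.0000.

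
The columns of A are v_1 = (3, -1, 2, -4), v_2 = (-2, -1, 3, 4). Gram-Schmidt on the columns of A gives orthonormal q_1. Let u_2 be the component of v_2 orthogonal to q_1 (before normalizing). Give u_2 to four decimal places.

q_1 = v_1/‖v_1‖ = (3, -1, 2, -4)/5.4772 = (0.5477, -0.1826, 0.3651, -0.7303).
r_{12} = q_1·v_2 = -2.7386.
u_2 = v_2 + 2.7386·q_1 = (-0.5000, -1.5000, 4.0000, 2.0000).

u_2 = (-0.5000, -1.5000, 4.0000, 2.0000)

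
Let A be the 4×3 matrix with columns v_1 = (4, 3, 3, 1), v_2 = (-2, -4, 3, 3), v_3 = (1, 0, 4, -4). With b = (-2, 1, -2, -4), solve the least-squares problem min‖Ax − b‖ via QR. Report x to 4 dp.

v_1 = (4, 3, 3, 1); ‖v_1‖ = 5.9161, so q_1 = (0.6761, 0.5071, 0.5071, 0.1690).
q_1·v_2 = 0.6761·(-2) + 0.5071·(-4) + 0.5071·3 + 0.1690·3 = -1.3522.
u_2 = v_2 + 1.3522·q_1 = (-1.0857, -3.3143, 3.6857, 3.2286).
‖u_2‖ = 6.0143, so q_2 = (-0.1805, -0.5511, 0.6128, 0.5368).
q_1·v_3 = 0.6761·1 + 0.5071·0 + 0.5071·4 + 0.1690·(-4) = 2.0284; q_2·v_3 = (-0.1805)·1 + (-0.5511)·0 + 0.6128·4 + 0.5368·(-4) = 0.1235.
u_3 = v_3 − 2.0284·q_1 − 0.1235·q_2 = (-0.3491, -0.9605, 2.8957, -4.4092).
‖u_3‖ = 5.3731, so q_3 = (-0.0650, -0.1788, 0.5389, -0.8206).
Qᵀb = (-2.5355, -3.5630, 2.1557).
Back-substitute: x_3 = 2.1557/5.3731 = 0.4012.
x_2 = (-3.5630 − 0.1235·0.4012)/6.0143 = -0.6007.
x_1 = (-2.5355 + 1.3522·(-0.6007) − 2.0284·0.4012)/5.9161 = -0.7034.

x = (-0.7034, -0.6007, 0.4012)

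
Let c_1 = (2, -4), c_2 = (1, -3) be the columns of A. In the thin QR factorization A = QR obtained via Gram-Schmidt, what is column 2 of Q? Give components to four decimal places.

e_1 = c_1/‖c_1‖ = (2, -4)/4.4721 = (0.4472, -0.8944).
r_{12} = e_1·c_2 = 3.1305.
u_2 = c_2 − 3.1305·e_1 = (-0.4000, -0.2000).
‖u_2‖ = 0.4472, so e_2 = (-0.8944, -0.4472).

e_2 = (-0.8944, -0.4472)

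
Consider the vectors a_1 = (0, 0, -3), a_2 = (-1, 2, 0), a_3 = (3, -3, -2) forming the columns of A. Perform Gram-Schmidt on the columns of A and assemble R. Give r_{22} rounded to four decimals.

r_{22} = 2.2361

a_1 = (0, 0, -3); ‖a_1‖ = 3.0000, so e_1 = (0.0000, 0.0000, -1.0000).
e_1·a_2 = 0.0000·(-1) + 0.0000·2 + (-1.0000)·0 = 0.0000.
u_2 = a_2 + 0.0000·e_1 = (-1.0000, 2.0000, 0.0000).
r_{22} = ‖u_2‖ = 2.2361.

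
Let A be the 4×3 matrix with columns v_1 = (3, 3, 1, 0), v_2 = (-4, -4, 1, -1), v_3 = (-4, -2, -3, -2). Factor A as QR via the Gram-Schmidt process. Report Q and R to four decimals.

v_1 = (3, 3, 1, 0); ‖v_1‖ = 4.3589, so q_1 = (0.6882, 0.6882, 0.2294, 0.0000).
q_1·v_2 = 0.6882·(-4) + 0.6882·(-4) + 0.2294·1 + 0.0000·(-1) = -5.2766.
u_2 = v_2 + 5.2766·q_1 = (-0.3684, -0.3684, 2.2105, -1.0000).
‖u_2‖ = 2.4815, so q_2 = (-0.1485, -0.1485, 0.8908, -0.4030).
q_1·v_3 = 0.6882·(-4) + 0.6882·(-2) + 0.2294·(-3) + 0.0000·(-2) = -4.8177; q_2·v_3 = (-0.1485)·(-4) + (-0.1485)·(-2) + 0.8908·(-3) + (-0.4030)·(-2) = -0.9756.
u_3 = v_3 + 4.8177·q_1 + 0.9756·q_2 = (-0.8291, 1.1709, -1.0256, -2.3932).
‖u_3‖ = 2.9728, so q_3 = (-0.2789, 0.3939, -0.3450, -0.8050).

Q = [[0.6882, -0.1485, -0.2789], [0.6882, -0.1485, 0.3939], [0.2294, 0.8908, -0.3450], [0.0000, -0.4030, -0.8050]], R = [[4.3589, -5.2766, -4.8177], [0.0000, 2.4815, -0.9756], [0.0000, 0.0000, 2.9728]]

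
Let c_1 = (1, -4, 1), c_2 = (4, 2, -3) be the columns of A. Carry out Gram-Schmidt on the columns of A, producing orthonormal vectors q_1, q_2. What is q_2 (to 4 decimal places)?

q_2 = (0.8562, 0.0867, -0.5094)

c_1 = (1, -4, 1); ‖c_1‖ = 4.2426, so q_1 = (0.2357, -0.9428, 0.2357).
q_1·c_2 = 0.2357·4 + (-0.9428)·2 + 0.2357·(-3) = -1.6499.
u_2 = c_2 + 1.6499·q_1 = (4.3889, 0.4444, -2.6111).
‖u_2‖ = 5.1262, so q_2 = (0.8562, 0.0867, -0.5094).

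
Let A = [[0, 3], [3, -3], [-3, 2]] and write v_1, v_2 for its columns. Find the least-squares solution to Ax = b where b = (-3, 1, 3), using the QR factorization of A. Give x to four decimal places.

v_1 = (0, 3, -3); ‖v_1‖ = 4.2426, so q_1 = (0.0000, 0.7071, -0.7071).
q_1·v_2 = 0.0000·3 + 0.7071·(-3) + (-0.7071)·2 = -3.5355.
u_2 = v_2 + 3.5355·q_1 = (3.0000, -0.5000, -0.5000).
‖u_2‖ = 3.0822, so q_2 = (0.9733, -0.1622, -0.1622).
Qᵀb = (-1.4142, -3.5689).
Back-substitute: x_2 = -3.5689/3.0822 = -1.1579.
x_1 = (-1.4142 + 3.5355·(-1.1579))/4.2426 = -1.2982.

x = (-1.2982, -1.1579)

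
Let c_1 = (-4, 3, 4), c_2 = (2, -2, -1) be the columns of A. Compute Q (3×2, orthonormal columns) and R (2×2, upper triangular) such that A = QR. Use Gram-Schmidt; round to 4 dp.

Q = [[-0.6247, 0.2328], [0.4685, -0.6519], [0.6247, 0.7217]], R = [[6.4031, -2.8111], [0.0000, 1.0476]]

e_1 = c_1/‖c_1‖ = (-4, 3, 4)/6.4031 = (-0.6247, 0.4685, 0.6247).
r_{12} = e_1·c_2 = -2.8111.
u_2 = c_2 + 2.8111·e_1 = (0.2439, -0.6829, 0.7561).
‖u_2‖ = 1.0476, so e_2 = (0.2328, -0.6519, 0.7217).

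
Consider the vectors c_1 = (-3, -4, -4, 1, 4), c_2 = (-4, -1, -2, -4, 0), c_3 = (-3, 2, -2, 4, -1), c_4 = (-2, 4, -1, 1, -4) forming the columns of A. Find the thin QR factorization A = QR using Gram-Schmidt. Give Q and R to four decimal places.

Q = [[-0.3939, -0.5405, -0.5391, 0.4960], [-0.5252, 0.0691, 0.4766, -0.0028], [-0.5252, -0.1131, -0.2635, -0.7742], [0.1313, -0.7919, 0.5517, -0.1082], [0.5252, -0.2514, -0.3292, -0.3780]], R = [[7.6158, 2.6261, 1.1818, -2.7574], [0.0000, 5.4867, -0.9302, 1.6843], [0.0000, 0.0000, 5.6337, 5.1166], [0.0000, 0.0000, 0.0000, 1.1747]]

c_1 = (-3, -4, -4, 1, 4); ‖c_1‖ = 7.6158, so e_1 = (-0.3939, -0.5252, -0.5252, 0.1313, 0.5252).
e_1·c_2 = (-0.3939)·(-4) + (-0.5252)·(-1) + (-0.5252)·(-2) + 0.1313·(-4) + 0.5252·0 = 2.6261.
u_2 = c_2 − 2.6261·e_1 = (-2.9655, 0.3793, -0.6207, -4.3448, -1.3793).
‖u_2‖ = 5.4867, so e_2 = (-0.5405, 0.0691, -0.1131, -0.7919, -0.2514).
e_1·c_3 = (-0.3939)·(-3) + (-0.5252)·2 + (-0.5252)·(-2) + 0.1313·4 + 0.5252·(-1) = 1.1818; e_2·c_3 = (-0.5405)·(-3) + 0.0691·2 + (-0.1131)·(-2) + (-0.7919)·4 + (-0.2514)·(-1) = -0.9302.
u_3 = c_3 − 1.1818·e_1 + 0.9302·e_2 = (-3.0372, 2.6850, -1.4845, 3.1082, -1.8545).
‖u_3‖ = 5.6337, so e_3 = (-0.5391, 0.4766, -0.2635, 0.5517, -0.3292).
e_1·c_4 = (-0.3939)·(-2) + (-0.5252)·4 + (-0.5252)·(-1) + 0.1313·1 + 0.5252·(-4) = -2.7574; e_2·c_4 = (-0.5405)·(-2) + 0.0691·4 + (-0.1131)·(-1) + (-0.7919)·1 + (-0.2514)·(-4) = 1.6843; e_3·c_4 = (-0.5391)·(-2) + 0.4766·4 + (-0.2635)·(-1) + 0.5517·1 + (-0.3292)·(-4) = 5.1166.
u_4 = c_4 + 2.7574·e_1 − 1.6843·e_2 − 5.1166·e_3 = (0.5826, -0.0033, -0.9094, -0.1271, -0.4440).
‖u_4‖ = 1.1747, so e_4 = (0.4960, -0.0028, -0.7742, -0.1082, -0.3780).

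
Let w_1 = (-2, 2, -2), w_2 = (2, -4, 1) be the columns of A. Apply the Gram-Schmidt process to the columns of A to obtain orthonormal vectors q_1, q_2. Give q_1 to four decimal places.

q_1 = (-0.5774, 0.5774, -0.5774)

q_1 = w_1/‖w_1‖ = (-2, 2, -2)/3.4641 = (-0.5774, 0.5774, -0.5774).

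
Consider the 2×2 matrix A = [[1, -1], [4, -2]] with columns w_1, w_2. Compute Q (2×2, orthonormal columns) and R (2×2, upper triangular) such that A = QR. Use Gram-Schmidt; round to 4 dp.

w_1 = (1, 4); ‖w_1‖ = 4.1231, so e_1 = (0.2425, 0.9701).
e_1·w_2 = 0.2425·(-1) + 0.9701·(-2) = -2.1828.
u_2 = w_2 + 2.1828·e_1 = (-0.4706, 0.1176).
‖u_2‖ = 0.4851, so e_2 = (-0.9701, 0.2425).

Q = [[0.2425, -0.9701], [0.9701, 0.2425]], R = [[4.1231, -2.1828], [0.0000, 0.4851]]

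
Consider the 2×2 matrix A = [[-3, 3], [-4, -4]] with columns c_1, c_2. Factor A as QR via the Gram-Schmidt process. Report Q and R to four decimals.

c_1 = (-3, -4); ‖c_1‖ = 5.0000, so e_1 = (-0.6000, -0.8000).
e_1·c_2 = (-0.6000)·3 + (-0.8000)·(-4) = 1.4000.
u_2 = c_2 − 1.4000·e_1 = (3.8400, -2.8800).
‖u_2‖ = 4.8000, so e_2 = (0.8000, -0.6000).

Q = [[-0.6000, 0.8000], [-0.8000, -0.6000]], R = [[5.0000, 1.4000], [0.0000, 4.8000]]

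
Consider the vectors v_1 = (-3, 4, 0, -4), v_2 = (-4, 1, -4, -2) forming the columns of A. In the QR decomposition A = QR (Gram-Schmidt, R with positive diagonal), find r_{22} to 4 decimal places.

r_{22} = 4.7907

v_1 = (-3, 4, 0, -4); ‖v_1‖ = 6.4031, so e_1 = (-0.4685, 0.6247, 0.0000, -0.6247).
e_1·v_2 = (-0.4685)·(-4) + 0.6247·1 + 0.0000·(-4) + (-0.6247)·(-2) = 3.7482.
u_2 = v_2 − 3.7482·e_1 = (-2.2439, -1.3415, -4.0000, 0.3415).
r_{22} = ‖u_2‖ = 4.7907.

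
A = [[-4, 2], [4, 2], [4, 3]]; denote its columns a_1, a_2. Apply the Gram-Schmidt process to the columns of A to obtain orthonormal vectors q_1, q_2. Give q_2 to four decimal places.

a_1 = (-4, 4, 4); ‖a_1‖ = 6.9282, so q_1 = (-0.5774, 0.5774, 0.5774).
q_1·a_2 = (-0.5774)·2 + 0.5774·2 + 0.5774·3 = 1.7321.
u_2 = a_2 − 1.7321·q_1 = (3.0000, 1.0000, 2.0000).
‖u_2‖ = 3.7417, so q_2 = (0.8018, 0.2673, 0.5345).

q_2 = (0.8018, 0.2673, 0.5345)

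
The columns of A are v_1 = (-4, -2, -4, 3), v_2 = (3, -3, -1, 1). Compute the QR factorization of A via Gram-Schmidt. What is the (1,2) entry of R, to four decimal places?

r_{12} = 0.1491

v_1 = (-4, -2, -4, 3); ‖v_1‖ = 6.7082, so e_1 = (-0.5963, -0.2981, -0.5963, 0.4472).
r_{12} = e_1·v_2 = 0.1491.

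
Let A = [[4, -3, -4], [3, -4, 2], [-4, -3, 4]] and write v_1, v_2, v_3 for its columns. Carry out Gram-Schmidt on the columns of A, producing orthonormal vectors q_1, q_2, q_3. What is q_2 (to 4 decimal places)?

q_2 = (-0.3313, -0.5654, -0.7554)

v_1 = (4, 3, -4); ‖v_1‖ = 6.4031, so q_1 = (0.6247, 0.4685, -0.6247).
q_1·v_2 = 0.6247·(-3) + 0.4685·(-4) + (-0.6247)·(-3) = -1.8741.
u_2 = v_2 + 1.8741·q_1 = (-1.8293, -3.1220, -4.1707).
‖u_2‖ = 5.5216, so q_2 = (-0.3313, -0.5654, -0.7554).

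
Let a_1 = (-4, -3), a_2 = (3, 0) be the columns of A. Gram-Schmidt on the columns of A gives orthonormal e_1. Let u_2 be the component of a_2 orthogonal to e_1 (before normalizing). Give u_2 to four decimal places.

a_1 = (-4, -3); ‖a_1‖ = 5.0000, so e_1 = (-0.8000, -0.6000).
e_1·a_2 = (-0.8000)·3 + (-0.6000)·0 = -2.4000.
u_2 = a_2 + 2.4000·e_1 = (1.0800, -1.4400).

u_2 = (1.0800, -1.4400)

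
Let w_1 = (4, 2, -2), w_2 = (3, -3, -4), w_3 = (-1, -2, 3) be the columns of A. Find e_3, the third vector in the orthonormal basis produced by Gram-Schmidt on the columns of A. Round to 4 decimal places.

w_1 = (4, 2, -2); ‖w_1‖ = 4.8990, so e_1 = (0.8165, 0.4082, -0.4082).
e_1·w_2 = 0.8165·3 + 0.4082·(-3) + (-0.4082)·(-4) = 2.8577.
u_2 = w_2 − 2.8577·e_1 = (0.6667, -4.1667, -2.8333).
‖u_2‖ = 5.0827, so e_2 = (0.1312, -0.8198, -0.5575).
e_1·w_3 = 0.8165·(-1) + 0.4082·(-2) + (-0.4082)·3 = -2.8577; e_2·w_3 = 0.1312·(-1) + (-0.8198)·(-2) + (-0.5575)·3 = -0.1640.
u_3 = w_3 + 2.8577·e_1 + 0.1640·e_2 = (1.3548, -0.9677, 1.7419).
‖u_3‖ = 2.4097, so e_3 = (0.5623, -0.4016, 0.7229).

e_3 = (0.5623, -0.4016, 0.7229)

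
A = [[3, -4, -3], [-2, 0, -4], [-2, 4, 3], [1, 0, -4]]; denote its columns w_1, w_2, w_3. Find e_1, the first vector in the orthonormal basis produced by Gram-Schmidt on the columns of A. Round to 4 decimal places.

e_1 = w_1/‖w_1‖ = (3, -2, -2, 1)/4.2426 = (0.7071, -0.4714, -0.4714, 0.2357).

e_1 = (0.7071, -0.4714, -0.4714, 0.2357)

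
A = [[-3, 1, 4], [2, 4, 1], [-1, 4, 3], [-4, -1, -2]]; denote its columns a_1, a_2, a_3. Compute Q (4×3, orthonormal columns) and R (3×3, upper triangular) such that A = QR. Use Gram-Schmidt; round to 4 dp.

Q = [[-0.5477, 0.2605, 0.6728], [0.3651, 0.6367, -0.3248], [-0.1826, 0.7235, -0.0096], [-0.7303, -0.0579, -0.6646]], R = [[5.4772, 0.9129, -0.9129], [0.0000, 5.7591, 3.9648], [0.0000, 0.0000, 3.6670]]

a_1 = (-3, 2, -1, -4); ‖a_1‖ = 5.4772, so q_1 = (-0.5477, 0.3651, -0.1826, -0.7303).
q_1·a_2 = (-0.5477)·1 + 0.3651·4 + (-0.1826)·4 + (-0.7303)·(-1) = 0.9129.
u_2 = a_2 − 0.9129·q_1 = (1.5000, 3.6667, 4.1667, -0.3333).
‖u_2‖ = 5.7591, so q_2 = (0.2605, 0.6367, 0.7235, -0.0579).
q_1·a_3 = (-0.5477)·4 + 0.3651·1 + (-0.1826)·3 + (-0.7303)·(-2) = -0.9129; q_2·a_3 = 0.2605·4 + 0.6367·1 + 0.7235·3 + (-0.0579)·(-2) = 3.9648.
u_3 = a_3 + 0.9129·q_1 − 3.9648·q_2 = (2.4673, -1.1910, -0.0352, -2.4372).
‖u_3‖ = 3.6670, so q_3 = (0.6728, -0.3248, -0.0096, -0.6646).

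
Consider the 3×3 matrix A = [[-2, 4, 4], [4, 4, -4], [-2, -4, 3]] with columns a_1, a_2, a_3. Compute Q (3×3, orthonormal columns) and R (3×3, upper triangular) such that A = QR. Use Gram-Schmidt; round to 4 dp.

e_1 = a_1/‖a_1‖ = (-2, 4, -2)/4.8990 = (-0.4082, 0.8165, -0.4082).
r_{12} = e_1·a_2 = 3.2660.
u_2 = a_2 − 3.2660·e_1 = (5.3333, 1.3333, -2.6667).
‖u_2‖ = 6.1101, so e_2 = (0.8729, 0.2182, -0.4364).
r_{13} = e_1·a_3 = -6.1237; r_{23} = e_2·a_3 = 1.3093.
u_3 = a_3 + 6.1237·e_1 − 1.3093·e_2 = (0.3571, 0.7143, 1.0714).
‖u_3‖ = 1.3363, so e_3 = (0.2673, 0.5345, 0.8018).

Q = [[-0.4082, 0.8729, 0.2673], [0.8165, 0.2182, 0.5345], [-0.4082, -0.4364, 0.8018]], R = [[4.8990, 3.2660, -6.1237], [0.0000, 6.1101, 1.3093], [0.0000, 0.0000, 1.3363]]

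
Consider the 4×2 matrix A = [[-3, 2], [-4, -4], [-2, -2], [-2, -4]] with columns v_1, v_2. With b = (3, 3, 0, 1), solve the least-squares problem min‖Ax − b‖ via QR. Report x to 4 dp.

x = (-0.8373, 0.2105)

v_1 = (-3, -4, -2, -2); ‖v_1‖ = 5.7446, so e_1 = (-0.5222, -0.6963, -0.3482, -0.3482).
e_1·v_2 = (-0.5222)·2 + (-0.6963)·(-4) + (-0.3482)·(-2) + (-0.3482)·(-4) = 3.8297.
u_2 = v_2 − 3.8297·e_1 = (4.0000, -1.3333, -0.6667, -2.6667).
‖u_2‖ = 5.0332, so e_2 = (0.7947, -0.2649, -0.1325, -0.5298).
Qᵀb = (-4.0038, 1.0596).
Back-substitute: x_2 = 1.0596/5.0332 = 0.2105.
x_1 = (-4.0038 − 3.8297·0.2105)/5.7446 = -0.8373.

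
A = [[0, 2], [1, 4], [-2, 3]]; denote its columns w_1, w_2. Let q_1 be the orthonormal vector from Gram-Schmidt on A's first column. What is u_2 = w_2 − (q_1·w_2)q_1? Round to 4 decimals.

u_2 = (2.0000, 4.4000, 2.2000)

q_1 = w_1/‖w_1‖ = (0, 1, -2)/2.2361 = (0.0000, 0.4472, -0.8944).
r_{12} = q_1·w_2 = -0.8944.
u_2 = w_2 + 0.8944·q_1 = (2.0000, 4.4000, 2.2000).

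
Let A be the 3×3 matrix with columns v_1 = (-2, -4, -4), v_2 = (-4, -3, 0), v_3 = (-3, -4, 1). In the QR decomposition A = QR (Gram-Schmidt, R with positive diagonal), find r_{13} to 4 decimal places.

r_{13} = 3.0000

e_1 = v_1/‖v_1‖ = (-2, -4, -4)/6.0000 = (-0.3333, -0.6667, -0.6667).
r_{13} = e_1·v_3 = 3.0000.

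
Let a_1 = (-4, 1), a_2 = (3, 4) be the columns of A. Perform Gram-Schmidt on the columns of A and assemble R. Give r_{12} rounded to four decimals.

r_{12} = -1.9403

a_1 = (-4, 1); ‖a_1‖ = 4.1231, so e_1 = (-0.9701, 0.2425).
r_{12} = e_1·a_2 = -1.9403.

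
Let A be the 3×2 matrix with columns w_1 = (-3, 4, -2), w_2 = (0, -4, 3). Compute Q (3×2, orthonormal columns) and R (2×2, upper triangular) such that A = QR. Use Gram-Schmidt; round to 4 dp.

w_1 = (-3, 4, -2); ‖w_1‖ = 5.3852, so q_1 = (-0.5571, 0.7428, -0.3714).
q_1·w_2 = (-0.5571)·0 + 0.7428·(-4) + (-0.3714)·3 = -4.0853.
u_2 = w_2 + 4.0853·q_1 = (-2.2759, -0.9655, 1.4828).
‖u_2‖ = 2.8828, so q_2 = (-0.7895, -0.3349, 0.5144).

Q = [[-0.5571, -0.7895], [0.7428, -0.3349], [-0.3714, 0.5144]], R = [[5.3852, -4.0853], [0.0000, 2.8828]]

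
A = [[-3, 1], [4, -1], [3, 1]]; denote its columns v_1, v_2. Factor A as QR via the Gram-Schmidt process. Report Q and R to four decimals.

v_1 = (-3, 4, 3); ‖v_1‖ = 5.8310, so q_1 = (-0.5145, 0.6860, 0.5145).
q_1·v_2 = (-0.5145)·1 + 0.6860·(-1) + 0.5145·1 = -0.6860.
u_2 = v_2 + 0.6860·q_1 = (0.6471, -0.5294, 1.3529).
‖u_2‖ = 1.5904, so q_2 = (0.4068, -0.3329, 0.8507).

Q = [[-0.5145, 0.4068], [0.6860, -0.3329], [0.5145, 0.8507]], R = [[5.8310, -0.6860], [0.0000, 1.5904]]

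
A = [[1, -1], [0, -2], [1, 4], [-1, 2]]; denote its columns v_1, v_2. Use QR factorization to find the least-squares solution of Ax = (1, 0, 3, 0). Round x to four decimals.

x = (1.2027, 0.3919)

e_1 = v_1/‖v_1‖ = (1, 0, 1, -1)/1.7321 = (0.5774, 0.0000, 0.5774, -0.5774).
r_{12} = e_1·v_2 = 0.5774.
u_2 = v_2 − 0.5774·e_1 = (-1.3333, -2.0000, 3.6667, 2.3333).
‖u_2‖ = 4.9666, so e_2 = (-0.2685, -0.4027, 0.7383, 0.4698).
Qᵀb = (2.3094, 1.9464).
Back-substitute: x_2 = 1.9464/4.9666 = 0.3919.
x_1 = (2.3094 − 0.5774·0.3919)/1.7321 = 1.2027.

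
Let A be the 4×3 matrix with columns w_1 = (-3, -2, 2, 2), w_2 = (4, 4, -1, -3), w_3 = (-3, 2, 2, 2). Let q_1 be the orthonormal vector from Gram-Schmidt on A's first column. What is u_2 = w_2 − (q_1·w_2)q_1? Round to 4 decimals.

w_1 = (-3, -2, 2, 2); ‖w_1‖ = 4.5826, so q_1 = (-0.6547, -0.4364, 0.4364, 0.4364).
q_1·w_2 = (-0.6547)·4 + (-0.4364)·4 + 0.4364·(-1) + 0.4364·(-3) = -6.1101.
u_2 = w_2 + 6.1101·q_1 = (0.0000, 1.3333, 1.6667, -0.3333).

u_2 = (0.0000, 1.3333, 1.6667, -0.3333)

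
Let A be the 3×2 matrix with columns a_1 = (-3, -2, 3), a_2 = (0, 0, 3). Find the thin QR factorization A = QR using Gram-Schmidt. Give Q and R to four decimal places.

Q = [[-0.6396, 0.5322], [-0.4264, 0.3548], [0.6396, 0.7687]], R = [[4.6904, 1.9188], [0.0000, 2.3061]]

a_1 = (-3, -2, 3); ‖a_1‖ = 4.6904, so q_1 = (-0.6396, -0.4264, 0.6396).
q_1·a_2 = (-0.6396)·0 + (-0.4264)·0 + 0.6396·3 = 1.9188.
u_2 = a_2 − 1.9188·q_1 = (1.2273, 0.8182, 1.7727).
‖u_2‖ = 2.3061, so q_2 = (0.5322, 0.3548, 0.7687).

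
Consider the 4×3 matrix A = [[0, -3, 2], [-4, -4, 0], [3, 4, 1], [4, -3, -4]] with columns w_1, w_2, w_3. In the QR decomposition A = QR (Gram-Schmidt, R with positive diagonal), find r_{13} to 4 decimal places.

r_{13} = -2.0303

w_1 = (0, -4, 3, 4); ‖w_1‖ = 6.4031, so q_1 = (0.0000, -0.6247, 0.4685, 0.6247).
r_{13} = q_1·w_3 = -2.0303.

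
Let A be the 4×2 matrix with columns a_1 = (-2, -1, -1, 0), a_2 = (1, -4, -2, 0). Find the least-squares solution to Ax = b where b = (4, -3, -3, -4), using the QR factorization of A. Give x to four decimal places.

e_1 = a_1/‖a_1‖ = (-2, -1, -1, 0)/2.4495 = (-0.8165, -0.4082, -0.4082, 0.0000).
r_{12} = e_1·a_2 = 1.6330.
u_2 = a_2 − 1.6330·e_1 = (2.3333, -3.3333, -1.3333, 0.0000).
‖u_2‖ = 4.2817, so e_2 = (0.5449, -0.7785, -0.3114, 0.0000).
Qᵀb = (-0.8165, 5.4495).
Back-substitute: x_2 = 5.4495/4.2817 = 1.2727.
x_1 = (-0.8165 − 1.6330·1.2727)/2.4495 = -1.1818.

x = (-1.1818, 1.2727)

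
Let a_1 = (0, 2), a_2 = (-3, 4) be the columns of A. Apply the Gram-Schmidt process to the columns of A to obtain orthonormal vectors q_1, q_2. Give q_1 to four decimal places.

a_1 = (0, 2); ‖a_1‖ = 2.0000, so q_1 = (0.0000, 1.0000).

q_1 = (0.0000, 1.0000)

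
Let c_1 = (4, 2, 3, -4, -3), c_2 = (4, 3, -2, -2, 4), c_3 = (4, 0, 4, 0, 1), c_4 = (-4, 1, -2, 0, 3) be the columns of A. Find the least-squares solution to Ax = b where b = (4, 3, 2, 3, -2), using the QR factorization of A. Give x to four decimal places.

x = (-0.1480, 0.1698, 0.2296, -0.7659)

c_1 = (4, 2, 3, -4, -3); ‖c_1‖ = 7.3485, so q_1 = (0.5443, 0.2722, 0.4082, -0.5443, -0.4082).
q_1·c_2 = 0.5443·4 + 0.2722·3 + 0.4082·(-2) + (-0.5443)·(-2) + (-0.4082)·4 = 1.6330.
u_2 = c_2 − 1.6330·q_1 = (3.1111, 2.5556, -2.6667, -1.1111, 4.6667).
‖u_2‖ = 6.8069, so q_2 = (0.4571, 0.3754, -0.3918, -0.1632, 0.6856).
q_1·c_3 = 0.5443·4 + 0.2722·0 + 0.4082·4 + (-0.5443)·0 + (-0.4082)·1 = 3.4021; q_2·c_3 = 0.4571·4 + 0.3754·0 + (-0.3918)·4 + (-0.1632)·0 + 0.6856·1 = 0.9468.
u_3 = c_3 − 3.4021·q_1 − 0.9468·q_2 = (1.7154, -1.2814, 2.9820, 2.0064, 1.7398).
‖u_3‖ = 4.5310, so q_3 = (0.3786, -0.2828, 0.6581, 0.4428, 0.3840).
q_1·c_4 = 0.5443·(-4) + 0.2722·1 + 0.4082·(-2) + (-0.5443)·0 + (-0.4082)·3 = -3.9464; q_2·c_4 = 0.4571·(-4) + 0.3754·1 + (-0.3918)·(-2) + (-0.1632)·0 + 0.6856·3 = 1.3875; q_3·c_4 = 0.3786·(-4) + (-0.2828)·1 + 0.6581·(-2) + 0.4428·0 + 0.3840·3 = -1.9615.
u_4 = c_4 + 3.9464·q_1 − 1.3875·q_2 + 1.9615·q_3 = (-1.7434, 0.9984, 1.4457, -1.0531, 1.1908).
‖u_4‖ = 2.9416, so q_4 = (-0.5927, 0.3394, 0.4914, -0.3580, 0.4048).
Qᵀb = (2.9938, 0.3101, 2.5428, -2.2531).
Back-substitute: x_4 = -2.2531/2.9416 = -0.7659.
x_3 = (2.5428 + 1.9615·(-0.7659))/4.5310 = 0.2296.
x_2 = (0.3101 − 0.9468·0.2296 − 1.3875·(-0.7659))/6.8069 = 0.1698.
x_1 = (2.9938 − 1.6330·0.1698 − 3.4021·0.2296 + 3.9464·(-0.7659))/7.3485 = -0.1480.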